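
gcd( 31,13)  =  1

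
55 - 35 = 20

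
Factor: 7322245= 5^1*7^1*  131^1*1597^1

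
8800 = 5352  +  3448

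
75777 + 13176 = 88953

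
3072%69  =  36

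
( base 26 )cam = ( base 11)6341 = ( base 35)6tt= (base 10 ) 8394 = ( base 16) 20ca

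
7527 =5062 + 2465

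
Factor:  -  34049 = -79^1*431^1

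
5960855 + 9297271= 15258126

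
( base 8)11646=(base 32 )4T6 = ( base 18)f98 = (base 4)1032212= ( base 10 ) 5030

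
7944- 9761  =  -1817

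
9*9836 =88524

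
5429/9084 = 5429/9084 = 0.60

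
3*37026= 111078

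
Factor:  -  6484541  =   - 7^1*83^1*11161^1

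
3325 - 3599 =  - 274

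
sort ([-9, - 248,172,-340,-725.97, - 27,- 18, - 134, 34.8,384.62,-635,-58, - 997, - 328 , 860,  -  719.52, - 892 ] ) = [ - 997,-892 , - 725.97, - 719.52,-635, - 340,-328 ,-248,-134 ,-58,- 27, - 18,-9,34.8,172, 384.62,860] 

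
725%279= 167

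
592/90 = 296/45 = 6.58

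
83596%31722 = 20152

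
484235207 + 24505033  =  508740240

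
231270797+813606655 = 1044877452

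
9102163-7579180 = 1522983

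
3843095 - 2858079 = 985016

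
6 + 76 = 82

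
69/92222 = 69/92222 = 0.00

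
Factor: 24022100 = 2^2 * 5^2*229^1*1049^1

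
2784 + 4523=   7307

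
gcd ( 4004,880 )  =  44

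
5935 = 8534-2599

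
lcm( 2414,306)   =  21726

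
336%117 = 102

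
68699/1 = 68699 =68699.00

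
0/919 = 0 = 0.00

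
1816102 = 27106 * 67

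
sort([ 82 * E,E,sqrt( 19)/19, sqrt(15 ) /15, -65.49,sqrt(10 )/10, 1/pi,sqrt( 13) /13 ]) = [ - 65.49, sqrt(19) /19,sqrt( 15)/15,  sqrt( 13 )/13 , sqrt( 10)/10,  1/pi,E,82*E]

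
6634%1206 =604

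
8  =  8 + 0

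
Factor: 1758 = 2^1*3^1*293^1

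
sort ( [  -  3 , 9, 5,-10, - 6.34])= [ - 10, - 6.34,-3, 5, 9]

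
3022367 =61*49547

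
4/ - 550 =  - 2/275 = -  0.01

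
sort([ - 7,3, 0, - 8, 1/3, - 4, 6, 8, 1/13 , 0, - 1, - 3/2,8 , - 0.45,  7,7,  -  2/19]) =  [ - 8,- 7, - 4, - 3/2, - 1, - 0.45, - 2/19,0,  0, 1/13, 1/3,3, 6, 7, 7, 8, 8]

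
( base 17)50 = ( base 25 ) 3A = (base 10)85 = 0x55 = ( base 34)2H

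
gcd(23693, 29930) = 1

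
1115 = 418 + 697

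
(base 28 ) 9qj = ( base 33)75f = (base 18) 1619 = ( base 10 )7803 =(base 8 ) 17173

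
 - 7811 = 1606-9417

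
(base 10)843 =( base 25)18I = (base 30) s3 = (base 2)1101001011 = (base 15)3B3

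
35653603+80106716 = 115760319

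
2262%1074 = 114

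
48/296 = 6/37 = 0.16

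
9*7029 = 63261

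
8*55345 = 442760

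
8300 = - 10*(-830 )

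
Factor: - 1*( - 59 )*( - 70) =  - 4130 = -  2^1*5^1*7^1 * 59^1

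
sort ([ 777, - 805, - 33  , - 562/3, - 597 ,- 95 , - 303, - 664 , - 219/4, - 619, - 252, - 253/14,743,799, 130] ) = [ - 805, - 664,-619, - 597 , - 303, - 252 , - 562/3,  -  95, - 219/4 , - 33 ,-253/14 , 130 , 743,777,799 ] 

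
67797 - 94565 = - 26768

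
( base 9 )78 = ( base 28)2f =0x47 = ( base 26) 2j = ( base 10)71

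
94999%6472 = 4391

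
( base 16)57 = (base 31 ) 2p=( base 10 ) 87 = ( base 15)5c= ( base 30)2r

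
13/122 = 13/122 =0.11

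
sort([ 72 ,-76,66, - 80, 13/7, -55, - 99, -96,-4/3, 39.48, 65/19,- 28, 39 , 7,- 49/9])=[-99, - 96,-80, - 76, - 55, - 28,- 49/9, - 4/3, 13/7,  65/19,7,  39 , 39.48, 66 , 72] 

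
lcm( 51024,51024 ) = 51024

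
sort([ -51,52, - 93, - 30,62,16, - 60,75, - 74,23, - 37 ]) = [ - 93, - 74,-60,-51, - 37, - 30,16,23,52,62, 75] 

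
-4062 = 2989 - 7051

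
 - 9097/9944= - 1 + 77/904 = -  0.91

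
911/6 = 911/6 = 151.83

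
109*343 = 37387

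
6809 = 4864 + 1945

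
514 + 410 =924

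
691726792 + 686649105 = 1378375897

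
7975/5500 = 1 +9/20 = 1.45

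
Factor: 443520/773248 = 495/863 = 3^2*5^1*11^1 * 863^( - 1)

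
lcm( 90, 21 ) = 630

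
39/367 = 39/367 =0.11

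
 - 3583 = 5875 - 9458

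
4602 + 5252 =9854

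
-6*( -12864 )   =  77184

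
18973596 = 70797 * 268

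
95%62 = 33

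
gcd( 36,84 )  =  12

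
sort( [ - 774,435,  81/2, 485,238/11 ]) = [ - 774, 238/11,81/2,435, 485] 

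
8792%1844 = 1416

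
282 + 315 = 597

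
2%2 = 0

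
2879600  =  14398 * 200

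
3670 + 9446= 13116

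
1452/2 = 726 = 726.00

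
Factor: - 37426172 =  - 2^2*7^1*1336649^1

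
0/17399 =0 =0.00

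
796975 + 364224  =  1161199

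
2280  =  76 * 30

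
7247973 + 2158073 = 9406046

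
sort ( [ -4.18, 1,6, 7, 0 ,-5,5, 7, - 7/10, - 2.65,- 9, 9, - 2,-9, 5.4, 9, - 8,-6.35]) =[ - 9, - 9, - 8,  -  6.35, - 5, - 4.18,  -  2.65,-2,-7/10,0, 1,  5,  5.4, 6, 7,7, 9, 9]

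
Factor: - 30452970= - 2^1 * 3^1*5^1*199^1*5101^1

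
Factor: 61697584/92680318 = 30848792/46340159 = 2^3*13^1*191^1*1553^1*46340159^( - 1)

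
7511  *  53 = 398083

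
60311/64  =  942 + 23/64 = 942.36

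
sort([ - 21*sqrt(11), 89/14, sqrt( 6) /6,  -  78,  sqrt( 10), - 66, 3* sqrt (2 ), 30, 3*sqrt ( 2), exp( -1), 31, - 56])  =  [-78, - 21*sqrt( 11) ,  -  66, - 56, exp( - 1 ), sqrt( 6 ) /6, sqrt(10), 3  *sqrt(  2 ),3*sqrt(2 ),89/14, 30,  31]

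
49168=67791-18623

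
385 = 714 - 329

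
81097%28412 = 24273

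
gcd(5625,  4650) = 75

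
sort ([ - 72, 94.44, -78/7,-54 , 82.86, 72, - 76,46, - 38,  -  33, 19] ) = [ - 76, - 72,-54, - 38, - 33, - 78/7,  19,46,  72,82.86,94.44]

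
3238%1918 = 1320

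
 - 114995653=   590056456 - 705052109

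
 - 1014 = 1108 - 2122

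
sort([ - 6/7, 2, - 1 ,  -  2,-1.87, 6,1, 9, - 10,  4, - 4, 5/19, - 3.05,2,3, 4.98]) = [  -  10, - 4, - 3.05, - 2, - 1.87,  -  1,  -  6/7,5/19, 1, 2, 2,3, 4, 4.98,  6, 9 ] 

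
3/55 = 3/55 = 0.05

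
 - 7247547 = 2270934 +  - 9518481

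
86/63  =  1 +23/63=1.37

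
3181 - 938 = 2243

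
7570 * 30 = 227100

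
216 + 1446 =1662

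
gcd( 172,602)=86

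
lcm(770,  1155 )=2310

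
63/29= 2 + 5/29 = 2.17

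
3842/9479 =3842/9479= 0.41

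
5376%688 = 560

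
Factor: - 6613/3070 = -2^ ( - 1)*5^ (  -  1 )*17^1*307^(-1) * 389^1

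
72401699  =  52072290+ 20329409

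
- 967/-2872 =967/2872= 0.34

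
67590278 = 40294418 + 27295860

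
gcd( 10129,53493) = 1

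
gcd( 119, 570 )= 1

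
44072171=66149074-22076903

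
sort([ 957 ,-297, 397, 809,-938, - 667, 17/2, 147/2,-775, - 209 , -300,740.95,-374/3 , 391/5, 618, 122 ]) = [ - 938, - 775 , - 667, - 300, - 297, - 209, - 374/3, 17/2,147/2,391/5, 122, 397,618, 740.95,809, 957]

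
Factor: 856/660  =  214/165 = 2^1*3^( - 1)*5^(-1 )*11^( - 1)*107^1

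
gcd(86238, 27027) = 27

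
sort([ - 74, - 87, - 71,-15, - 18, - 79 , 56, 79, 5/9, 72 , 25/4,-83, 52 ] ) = [-87, - 83,-79,-74,  -  71, - 18 ,-15,5/9, 25/4, 52, 56,  72,79] 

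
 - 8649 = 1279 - 9928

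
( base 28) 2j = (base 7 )135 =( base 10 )75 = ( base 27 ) 2L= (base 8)113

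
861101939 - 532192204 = 328909735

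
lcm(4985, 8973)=44865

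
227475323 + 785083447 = 1012558770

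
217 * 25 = 5425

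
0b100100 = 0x24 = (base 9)40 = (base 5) 121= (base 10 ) 36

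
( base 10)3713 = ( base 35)313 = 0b111010000001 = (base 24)6ah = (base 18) b85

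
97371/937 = 103 + 860/937  =  103.92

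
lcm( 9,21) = 63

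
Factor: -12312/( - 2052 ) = 6 =2^1*3^1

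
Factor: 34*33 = 1122 = 2^1*3^1 * 11^1*17^1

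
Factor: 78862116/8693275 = 2^2*3^1 * 5^( - 2)*17^1*193^1*2003^1*347731^( - 1 ) 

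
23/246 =23/246 = 0.09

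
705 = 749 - 44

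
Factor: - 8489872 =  - 2^4*37^1*14341^1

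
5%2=1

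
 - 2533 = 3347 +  - 5880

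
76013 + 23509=99522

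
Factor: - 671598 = -2^1*3^3*12437^1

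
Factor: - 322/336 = - 2^( - 3)* 3^( - 1)*23^1 = - 23/24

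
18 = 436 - 418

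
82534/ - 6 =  - 13756 + 1/3 = - 13755.67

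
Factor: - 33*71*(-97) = 3^1*11^1  *71^1*97^1=227271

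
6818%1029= 644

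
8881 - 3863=5018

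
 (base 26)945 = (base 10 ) 6193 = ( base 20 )f9d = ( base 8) 14061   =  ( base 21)e0j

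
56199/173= 56199/173 = 324.85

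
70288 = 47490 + 22798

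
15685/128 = 15685/128 = 122.54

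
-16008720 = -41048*390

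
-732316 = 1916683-2648999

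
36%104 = 36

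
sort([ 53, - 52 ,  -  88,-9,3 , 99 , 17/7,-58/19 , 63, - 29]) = [-88,  -  52,  -  29 , -9, - 58/19,  17/7 , 3, 53,  63,  99]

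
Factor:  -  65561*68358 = -2^1*3^1*53^1*1237^1 * 11393^1 = - 4481618838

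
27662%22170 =5492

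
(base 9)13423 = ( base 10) 9093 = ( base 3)110110210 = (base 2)10001110000101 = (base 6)110033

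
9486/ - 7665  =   - 3162/2555= - 1.24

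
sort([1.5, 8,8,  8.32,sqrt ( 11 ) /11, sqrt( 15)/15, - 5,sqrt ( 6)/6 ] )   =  [-5 , sqrt(15)/15,sqrt (11) /11 , sqrt (6)/6, 1.5,8,8, 8.32 ] 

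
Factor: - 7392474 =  - 2^1*3^2*43^1*9551^1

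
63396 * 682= 43236072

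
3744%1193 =165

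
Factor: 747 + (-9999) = -2^2*3^2*257^1 = -9252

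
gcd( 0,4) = 4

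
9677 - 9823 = -146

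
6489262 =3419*1898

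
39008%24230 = 14778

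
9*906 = 8154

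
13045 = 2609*5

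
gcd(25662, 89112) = 282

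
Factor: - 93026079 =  - 3^2*173^1*59747^1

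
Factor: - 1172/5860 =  - 5^(- 1) = - 1/5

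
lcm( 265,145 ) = 7685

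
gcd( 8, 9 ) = 1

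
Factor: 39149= 11^1*3559^1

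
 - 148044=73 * (-2028) 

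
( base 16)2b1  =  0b1010110001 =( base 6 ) 3105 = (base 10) 689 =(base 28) oh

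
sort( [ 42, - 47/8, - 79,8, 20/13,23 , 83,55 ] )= [  -  79,-47/8, 20/13, 8,23,42, 55,83 ]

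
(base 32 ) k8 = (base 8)1210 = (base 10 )648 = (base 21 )19i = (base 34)j2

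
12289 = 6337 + 5952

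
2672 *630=1683360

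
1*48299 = 48299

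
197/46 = 4 + 13/46 = 4.28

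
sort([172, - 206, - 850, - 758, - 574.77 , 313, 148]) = [ - 850, - 758, - 574.77, - 206,148, 172, 313 ] 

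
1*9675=9675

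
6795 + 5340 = 12135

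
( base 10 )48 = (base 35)1D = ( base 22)24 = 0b110000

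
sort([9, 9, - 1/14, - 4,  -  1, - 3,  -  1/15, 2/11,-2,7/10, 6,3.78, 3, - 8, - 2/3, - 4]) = [ - 8, - 4, -4, - 3, -2, - 1 ,- 2/3,  -  1/14,-1/15,2/11 , 7/10 , 3, 3.78, 6,9,9]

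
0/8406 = 0 = 0.00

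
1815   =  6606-4791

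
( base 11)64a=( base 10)780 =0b1100001100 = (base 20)1J0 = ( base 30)Q0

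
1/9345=1/9345= 0.00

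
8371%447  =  325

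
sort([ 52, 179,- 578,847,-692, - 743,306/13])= [ - 743, - 692, - 578, 306/13,52,179,847 ]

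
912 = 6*152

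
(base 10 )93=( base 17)58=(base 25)3i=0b1011101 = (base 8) 135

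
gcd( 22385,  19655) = 5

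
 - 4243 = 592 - 4835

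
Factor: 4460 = 2^2*5^1 * 223^1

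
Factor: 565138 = 2^1*7^1*37^1*1091^1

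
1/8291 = 1/8291  =  0.00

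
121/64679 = 121/64679 = 0.00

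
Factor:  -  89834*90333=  - 2^1*3^2*10037^1 * 44917^1 = - 8114974722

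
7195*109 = 784255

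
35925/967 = 35925/967  =  37.15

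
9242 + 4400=13642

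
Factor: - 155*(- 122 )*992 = 2^6*5^1 * 31^2*61^1 = 18758720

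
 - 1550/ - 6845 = 310/1369  =  0.23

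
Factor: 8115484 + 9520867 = 17636351 = 19^1*719^1 * 1291^1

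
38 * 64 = 2432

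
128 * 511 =65408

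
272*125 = 34000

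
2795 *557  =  1556815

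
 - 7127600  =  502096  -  7629696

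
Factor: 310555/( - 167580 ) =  -467/252 = - 2^( -2)*3^ ( - 2 )*7^( - 1 )*467^1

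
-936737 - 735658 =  - 1672395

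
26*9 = 234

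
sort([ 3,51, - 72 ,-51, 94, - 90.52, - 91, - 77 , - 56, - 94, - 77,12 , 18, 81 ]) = [-94, - 91, - 90.52, - 77, - 77,-72, - 56 , - 51,3 , 12, 18, 51 , 81, 94]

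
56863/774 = 56863/774 = 73.47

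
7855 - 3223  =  4632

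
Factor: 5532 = 2^2 * 3^1*461^1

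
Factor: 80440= 2^3*5^1*2011^1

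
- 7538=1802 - 9340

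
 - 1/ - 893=1/893=0.00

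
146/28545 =146/28545 = 0.01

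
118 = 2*59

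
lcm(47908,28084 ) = 814436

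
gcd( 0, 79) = 79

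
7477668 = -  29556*( - 253)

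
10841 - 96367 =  - 85526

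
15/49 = 15/49 = 0.31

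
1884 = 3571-1687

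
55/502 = 55/502  =  0.11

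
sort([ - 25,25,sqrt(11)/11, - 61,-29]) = [ - 61, - 29,-25,  sqrt(11 ) /11,25 ]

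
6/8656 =3/4328 = 0.00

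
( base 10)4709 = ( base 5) 122314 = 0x1265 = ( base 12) 2885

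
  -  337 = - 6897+6560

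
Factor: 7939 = 17^1*467^1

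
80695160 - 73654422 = 7040738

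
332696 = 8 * 41587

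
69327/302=229+169/302 = 229.56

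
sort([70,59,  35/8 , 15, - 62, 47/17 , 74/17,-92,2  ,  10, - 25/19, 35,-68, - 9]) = [ - 92,-68,-62,- 9, - 25/19 , 2,47/17,  74/17,35/8, 10,15,35, 59, 70] 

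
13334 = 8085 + 5249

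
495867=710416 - 214549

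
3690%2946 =744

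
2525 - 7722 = -5197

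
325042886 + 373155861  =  698198747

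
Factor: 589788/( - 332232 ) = - 387/218 = -2^( - 1)*3^2*43^1 *109^( - 1)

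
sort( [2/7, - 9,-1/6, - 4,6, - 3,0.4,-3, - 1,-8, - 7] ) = [-9,-8,-7, - 4, - 3, - 3, - 1, - 1/6,2/7,0.4,  6]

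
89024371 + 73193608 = 162217979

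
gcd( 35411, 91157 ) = 1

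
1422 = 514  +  908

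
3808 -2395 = 1413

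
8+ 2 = 10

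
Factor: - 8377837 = -13^2*89^1*557^1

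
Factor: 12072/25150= 12/25= 2^2*3^1*5^( - 2)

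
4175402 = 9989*418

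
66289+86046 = 152335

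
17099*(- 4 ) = -68396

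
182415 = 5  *36483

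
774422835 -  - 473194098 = 1247616933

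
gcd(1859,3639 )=1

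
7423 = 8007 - 584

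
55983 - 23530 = 32453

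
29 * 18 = 522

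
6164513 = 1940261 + 4224252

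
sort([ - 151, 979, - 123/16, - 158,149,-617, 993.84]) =[ - 617, - 158,  -  151, - 123/16,149, 979, 993.84] 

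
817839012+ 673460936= 1491299948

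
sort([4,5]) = [4,5]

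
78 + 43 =121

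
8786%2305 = 1871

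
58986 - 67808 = - 8822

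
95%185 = 95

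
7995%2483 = 546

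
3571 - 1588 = 1983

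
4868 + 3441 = 8309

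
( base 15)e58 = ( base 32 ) 351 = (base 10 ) 3233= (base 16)CA1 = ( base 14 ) 126d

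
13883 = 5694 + 8189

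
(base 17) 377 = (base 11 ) 823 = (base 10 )993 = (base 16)3e1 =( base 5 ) 12433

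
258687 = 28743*9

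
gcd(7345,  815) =5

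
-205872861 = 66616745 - 272489606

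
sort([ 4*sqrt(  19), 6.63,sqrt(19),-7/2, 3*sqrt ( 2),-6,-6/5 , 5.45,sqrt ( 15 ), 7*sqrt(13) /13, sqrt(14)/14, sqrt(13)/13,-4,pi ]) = [ - 6,-4,-7/2 , - 6/5,sqrt(14)/14,sqrt( 13)/13,7*sqrt(13)/13,pi, sqrt ( 15),  3*sqrt(2), sqrt( 19 ) , 5.45,6.63,4*sqrt( 19)]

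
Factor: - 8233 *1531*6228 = - 78502214844  =  - 2^2*3^2 *173^1*1531^1*8233^1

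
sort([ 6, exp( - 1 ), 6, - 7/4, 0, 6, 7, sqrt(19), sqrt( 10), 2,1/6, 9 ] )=[ -7/4,0,1/6,exp( - 1 ), 2,sqrt( 10), sqrt( 19),6, 6,6, 7,9]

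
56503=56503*1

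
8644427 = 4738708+3905719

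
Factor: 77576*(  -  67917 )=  - 5268729192 = - 2^3*3^1*9697^1*22639^1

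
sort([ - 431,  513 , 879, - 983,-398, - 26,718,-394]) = [ - 983, - 431, - 398, - 394,- 26,513 , 718, 879] 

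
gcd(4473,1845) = 9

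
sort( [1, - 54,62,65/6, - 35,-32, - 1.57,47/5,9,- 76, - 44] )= [ - 76  ,  -  54, - 44,- 35, - 32, - 1.57,1,9, 47/5, 65/6, 62]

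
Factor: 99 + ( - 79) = 2^2*5^1 = 20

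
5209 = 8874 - 3665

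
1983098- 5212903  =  -3229805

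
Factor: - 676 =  - 2^2*13^2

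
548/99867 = 548/99867= 0.01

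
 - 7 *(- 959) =6713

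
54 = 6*9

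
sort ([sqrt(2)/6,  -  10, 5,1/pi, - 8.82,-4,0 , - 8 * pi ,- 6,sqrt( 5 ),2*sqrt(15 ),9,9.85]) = [  -  8*pi, - 10,  -  8.82, - 6, - 4,0,sqrt (2 )/6,1/pi,sqrt( 5) , 5,2*sqrt (15), 9,9.85]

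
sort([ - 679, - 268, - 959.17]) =[  -  959.17, - 679, - 268 ]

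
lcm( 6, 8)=24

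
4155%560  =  235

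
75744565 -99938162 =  - 24193597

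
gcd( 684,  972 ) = 36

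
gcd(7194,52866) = 66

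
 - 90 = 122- 212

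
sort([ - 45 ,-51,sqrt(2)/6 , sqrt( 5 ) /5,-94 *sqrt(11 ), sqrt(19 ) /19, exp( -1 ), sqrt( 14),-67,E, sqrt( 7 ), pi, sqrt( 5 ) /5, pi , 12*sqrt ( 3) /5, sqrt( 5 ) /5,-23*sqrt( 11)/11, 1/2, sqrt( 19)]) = [ - 94  *sqrt( 11) , - 67 ,-51, -45,-23*sqrt( 11) /11,sqrt( 19) /19, sqrt( 2) /6, exp (  -  1 ), sqrt( 5 )/5,  sqrt( 5 )/5 , sqrt( 5 )/5, 1/2, sqrt( 7),E, pi,pi, sqrt( 14),  12*sqrt (3 )/5, sqrt(19)]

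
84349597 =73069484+11280113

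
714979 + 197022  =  912001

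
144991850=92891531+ 52100319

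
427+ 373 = 800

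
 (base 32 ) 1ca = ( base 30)1H8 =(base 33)19w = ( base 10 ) 1418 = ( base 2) 10110001010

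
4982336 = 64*77849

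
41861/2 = 20930 + 1/2 = 20930.50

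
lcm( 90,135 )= 270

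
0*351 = 0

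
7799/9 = 7799/9 =866.56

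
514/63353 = 514/63353 = 0.01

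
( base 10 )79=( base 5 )304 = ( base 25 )34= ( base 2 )1001111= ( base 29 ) 2L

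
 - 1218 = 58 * ( - 21 )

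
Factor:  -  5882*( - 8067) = 2^1*3^1  *17^1*173^1*2689^1 = 47450094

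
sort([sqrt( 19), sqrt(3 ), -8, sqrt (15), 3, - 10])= [ - 10, - 8,sqrt( 3 ),  3, sqrt(15),  sqrt( 19 )]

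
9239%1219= 706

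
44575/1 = 44575 = 44575.00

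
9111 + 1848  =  10959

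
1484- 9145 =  - 7661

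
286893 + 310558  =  597451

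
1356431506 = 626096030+730335476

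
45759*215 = 9838185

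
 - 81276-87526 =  - 168802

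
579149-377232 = 201917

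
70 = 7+63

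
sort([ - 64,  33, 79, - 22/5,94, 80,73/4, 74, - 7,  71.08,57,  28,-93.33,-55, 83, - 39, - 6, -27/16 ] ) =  [ - 93.33, - 64, - 55, - 39, - 7,  -  6, - 22/5,  -  27/16 , 73/4,28,33,57,71.08,  74,79, 80, 83, 94]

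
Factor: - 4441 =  - 4441^1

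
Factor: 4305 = 3^1*5^1*7^1*41^1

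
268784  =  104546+164238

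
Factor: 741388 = 2^2*73^1*2539^1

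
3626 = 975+2651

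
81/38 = 2+5/38 = 2.13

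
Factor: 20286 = 2^1*3^2*7^2 * 23^1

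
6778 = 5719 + 1059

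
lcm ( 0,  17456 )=0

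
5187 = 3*1729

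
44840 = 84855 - 40015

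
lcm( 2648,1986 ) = 7944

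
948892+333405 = 1282297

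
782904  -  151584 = 631320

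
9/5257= 9/5257 = 0.00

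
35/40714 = 35/40714 = 0.00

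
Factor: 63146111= 7^1*9020873^1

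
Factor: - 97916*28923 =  - 2832024468= - 2^2*3^1*7^1*  13^1*31^1*269^1*311^1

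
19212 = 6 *3202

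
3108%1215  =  678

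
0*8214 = 0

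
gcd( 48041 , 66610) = 1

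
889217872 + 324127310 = 1213345182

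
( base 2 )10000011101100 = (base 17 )1C2D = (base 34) 79U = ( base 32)87C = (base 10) 8428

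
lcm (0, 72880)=0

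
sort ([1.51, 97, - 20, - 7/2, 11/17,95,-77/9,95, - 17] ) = [-20, -17, - 77/9, - 7/2, 11/17, 1.51, 95, 95,97 ] 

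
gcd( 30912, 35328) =4416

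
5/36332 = 5/36332 = 0.00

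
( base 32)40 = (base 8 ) 200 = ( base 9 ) 152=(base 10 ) 128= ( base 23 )5d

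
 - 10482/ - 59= 177 + 39/59 = 177.66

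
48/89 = 48/89 = 0.54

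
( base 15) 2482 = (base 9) 11585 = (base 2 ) 1111001011100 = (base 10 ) 7772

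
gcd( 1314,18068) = 2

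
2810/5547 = 2810/5547 =0.51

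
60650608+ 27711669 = 88362277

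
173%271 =173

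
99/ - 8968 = -99/8968 = - 0.01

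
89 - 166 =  - 77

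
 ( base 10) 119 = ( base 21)5E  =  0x77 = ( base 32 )3n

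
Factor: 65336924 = 2^2*16334231^1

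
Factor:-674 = -2^1*337^1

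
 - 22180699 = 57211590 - 79392289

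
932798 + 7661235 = 8594033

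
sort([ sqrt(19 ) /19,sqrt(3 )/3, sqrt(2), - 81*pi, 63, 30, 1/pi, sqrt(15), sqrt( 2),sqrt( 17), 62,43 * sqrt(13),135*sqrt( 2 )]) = [ - 81*pi,sqrt(19 ) /19, 1/pi,sqrt( 3 ) /3, sqrt(2 ) , sqrt ( 2 ), sqrt ( 15), sqrt(17 ),30,  62, 63, 43*sqrt(13 ),135*sqrt ( 2)]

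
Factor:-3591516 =- 2^2 * 3^1*37^1*8089^1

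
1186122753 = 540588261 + 645534492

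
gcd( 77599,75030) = 1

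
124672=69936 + 54736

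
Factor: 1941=3^1 * 647^1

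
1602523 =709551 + 892972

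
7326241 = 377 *19433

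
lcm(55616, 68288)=5394752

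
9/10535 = 9/10535  =  0.00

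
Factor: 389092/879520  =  407/920 = 2^( - 3)*5^ (-1)*11^1*23^ ( - 1 )*37^1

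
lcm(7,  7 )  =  7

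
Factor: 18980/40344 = 4745/10086  =  2^ ( - 1 )*3^( - 1) *5^1*13^1 * 41^( - 2)*73^1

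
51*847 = 43197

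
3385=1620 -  - 1765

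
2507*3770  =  9451390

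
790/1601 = 790/1601 = 0.49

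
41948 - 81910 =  - 39962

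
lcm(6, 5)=30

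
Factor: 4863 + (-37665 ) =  - 2^1*3^1*7^1* 11^1*71^1 = -32802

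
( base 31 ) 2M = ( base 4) 1110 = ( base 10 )84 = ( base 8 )124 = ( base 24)3c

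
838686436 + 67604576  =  906291012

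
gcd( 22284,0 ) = 22284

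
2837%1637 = 1200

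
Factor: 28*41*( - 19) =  - 21812 = - 2^2*7^1*19^1*41^1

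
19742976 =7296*2706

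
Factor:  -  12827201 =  - 43^1* 298307^1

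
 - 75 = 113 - 188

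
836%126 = 80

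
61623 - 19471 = 42152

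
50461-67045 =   -  16584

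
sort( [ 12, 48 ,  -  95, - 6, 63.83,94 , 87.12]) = [ - 95,  -  6,12, 48,63.83, 87.12 , 94 ] 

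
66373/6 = 66373/6 = 11062.17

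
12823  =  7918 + 4905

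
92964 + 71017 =163981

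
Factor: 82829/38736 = 2^(-4)*3^( - 2)*113^1 *269^( - 1)*733^1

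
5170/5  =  1034  =  1034.00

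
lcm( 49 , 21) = 147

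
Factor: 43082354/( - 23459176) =  -  21541177/11729588= -  2^(-2)*7^1*13^(-1 )* 225569^ ( - 1)*3077311^1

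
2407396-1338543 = 1068853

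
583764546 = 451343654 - - 132420892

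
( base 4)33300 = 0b1111110000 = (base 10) 1008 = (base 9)1340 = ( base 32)vg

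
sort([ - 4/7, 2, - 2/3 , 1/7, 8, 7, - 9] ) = [ - 9, - 2/3, - 4/7, 1/7 , 2, 7,8 ]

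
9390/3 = 3130 = 3130.00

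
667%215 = 22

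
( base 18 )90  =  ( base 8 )242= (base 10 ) 162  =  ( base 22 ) 78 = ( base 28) 5M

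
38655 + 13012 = 51667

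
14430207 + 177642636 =192072843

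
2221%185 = 1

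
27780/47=27780/47 = 591.06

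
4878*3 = 14634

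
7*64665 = 452655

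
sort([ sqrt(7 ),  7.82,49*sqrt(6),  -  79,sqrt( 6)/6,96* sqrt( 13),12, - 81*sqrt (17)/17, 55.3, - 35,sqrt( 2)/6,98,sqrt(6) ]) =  [ - 79, - 35, - 81*sqrt( 17)/17, sqrt ( 2)/6,sqrt( 6)/6, sqrt( 6 ),sqrt( 7),7.82,12,55.3,98,49*sqrt( 6),96*sqrt( 13 )]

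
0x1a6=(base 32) D6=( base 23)i8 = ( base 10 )422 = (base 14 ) 222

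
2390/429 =5 + 245/429 = 5.57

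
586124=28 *20933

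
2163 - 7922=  - 5759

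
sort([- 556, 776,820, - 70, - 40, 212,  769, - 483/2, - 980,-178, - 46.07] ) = [ - 980, - 556, - 483/2,- 178, - 70, - 46.07, - 40,212,769,776,820] 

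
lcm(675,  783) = 19575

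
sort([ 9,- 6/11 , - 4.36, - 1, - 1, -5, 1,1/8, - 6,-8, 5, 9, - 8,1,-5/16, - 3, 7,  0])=[- 8,-8,-6 , - 5, - 4.36, - 3, - 1, - 1,-6/11, - 5/16, 0, 1/8, 1, 1, 5, 7,9,9]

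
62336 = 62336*1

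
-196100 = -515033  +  318933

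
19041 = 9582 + 9459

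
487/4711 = 487/4711 = 0.10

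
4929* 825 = 4066425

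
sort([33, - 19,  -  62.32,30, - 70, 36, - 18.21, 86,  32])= [ - 70,-62.32, - 19, - 18.21, 30, 32 , 33,  36,86 ] 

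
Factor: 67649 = 61^1 * 1109^1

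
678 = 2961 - 2283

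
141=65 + 76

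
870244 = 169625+700619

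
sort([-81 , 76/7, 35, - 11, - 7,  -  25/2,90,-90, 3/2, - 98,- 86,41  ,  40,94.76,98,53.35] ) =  [ - 98, - 90, - 86, - 81, - 25/2, - 11,-7 , 3/2,76/7, 35,40,41,53.35,90, 94.76, 98]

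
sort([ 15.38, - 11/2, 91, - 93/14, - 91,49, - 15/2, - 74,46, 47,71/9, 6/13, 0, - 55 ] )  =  [ - 91,- 74, - 55, - 15/2, - 93/14, - 11/2, 0, 6/13, 71/9, 15.38,  46, 47, 49 , 91 ]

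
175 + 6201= 6376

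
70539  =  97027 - 26488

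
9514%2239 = 558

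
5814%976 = 934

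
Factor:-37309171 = -127^1*293773^1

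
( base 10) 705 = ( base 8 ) 1301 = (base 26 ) 113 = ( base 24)159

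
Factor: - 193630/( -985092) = 2^(  -  1 ) * 3^( - 1 )*5^1*17^2*67^1*103^( - 1 )*797^( - 1 ) = 96815/492546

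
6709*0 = 0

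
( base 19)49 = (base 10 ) 85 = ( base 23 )3G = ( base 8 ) 125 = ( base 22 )3J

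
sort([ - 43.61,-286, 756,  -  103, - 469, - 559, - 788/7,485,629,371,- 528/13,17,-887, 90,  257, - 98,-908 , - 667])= [ - 908 , - 887, - 667, - 559, -469, - 286, - 788/7, - 103, -98, - 43.61, - 528/13, 17,90, 257,371, 485, 629, 756 ]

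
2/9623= 2/9623= 0.00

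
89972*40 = 3598880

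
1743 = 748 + 995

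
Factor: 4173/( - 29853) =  -3^( - 1)*13^1*31^( - 1 ) = - 13/93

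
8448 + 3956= 12404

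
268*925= 247900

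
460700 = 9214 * 50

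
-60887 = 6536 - 67423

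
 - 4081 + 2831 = - 1250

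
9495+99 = 9594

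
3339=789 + 2550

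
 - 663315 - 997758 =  - 1661073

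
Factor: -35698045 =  - 5^1*17^1*109^1*3853^1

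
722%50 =22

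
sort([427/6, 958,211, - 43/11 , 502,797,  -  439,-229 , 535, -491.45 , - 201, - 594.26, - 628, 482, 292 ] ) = [ - 628, - 594.26 , - 491.45 , -439, -229, - 201, - 43/11,427/6 , 211,292,  482,502, 535,797 , 958]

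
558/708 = 93/118 = 0.79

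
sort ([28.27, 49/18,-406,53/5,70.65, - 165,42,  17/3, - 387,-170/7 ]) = [ - 406, - 387, - 165,  -  170/7,49/18,17/3,53/5,28.27, 42,  70.65]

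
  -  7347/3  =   - 2449 = - 2449.00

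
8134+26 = 8160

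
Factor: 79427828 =2^2*19^1 * 31^1*33713^1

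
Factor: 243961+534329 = 778290 = 2^1*3^1*5^1*25943^1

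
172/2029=172/2029 = 0.08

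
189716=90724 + 98992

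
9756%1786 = 826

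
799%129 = 25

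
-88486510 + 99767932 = 11281422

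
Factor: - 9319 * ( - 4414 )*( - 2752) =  - 113200949632 = - 2^7*43^1 * 2207^1*9319^1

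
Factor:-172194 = - 2^1*  3^1*11^1*2609^1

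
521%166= 23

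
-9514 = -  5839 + - 3675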